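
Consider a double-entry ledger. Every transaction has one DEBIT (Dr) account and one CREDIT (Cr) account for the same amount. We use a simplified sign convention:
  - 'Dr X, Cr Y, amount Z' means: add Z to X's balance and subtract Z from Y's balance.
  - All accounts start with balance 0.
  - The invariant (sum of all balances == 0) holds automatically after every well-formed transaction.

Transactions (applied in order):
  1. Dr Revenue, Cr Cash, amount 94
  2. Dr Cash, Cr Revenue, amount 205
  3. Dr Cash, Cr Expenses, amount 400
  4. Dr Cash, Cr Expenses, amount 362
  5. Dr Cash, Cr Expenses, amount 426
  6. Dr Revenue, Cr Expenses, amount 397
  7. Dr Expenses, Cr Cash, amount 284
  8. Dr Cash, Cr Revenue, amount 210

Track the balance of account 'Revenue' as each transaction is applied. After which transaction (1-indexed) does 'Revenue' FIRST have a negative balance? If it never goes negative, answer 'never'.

After txn 1: Revenue=94
After txn 2: Revenue=-111

Answer: 2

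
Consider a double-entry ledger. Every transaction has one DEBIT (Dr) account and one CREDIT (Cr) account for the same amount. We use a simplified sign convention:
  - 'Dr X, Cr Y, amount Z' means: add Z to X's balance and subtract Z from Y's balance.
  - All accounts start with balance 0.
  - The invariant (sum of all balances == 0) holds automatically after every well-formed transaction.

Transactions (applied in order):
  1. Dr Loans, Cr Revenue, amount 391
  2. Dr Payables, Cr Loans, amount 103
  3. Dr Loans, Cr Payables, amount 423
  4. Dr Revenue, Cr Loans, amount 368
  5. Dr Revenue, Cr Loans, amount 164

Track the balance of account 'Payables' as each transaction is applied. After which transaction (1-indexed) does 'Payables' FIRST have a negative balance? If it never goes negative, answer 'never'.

After txn 1: Payables=0
After txn 2: Payables=103
After txn 3: Payables=-320

Answer: 3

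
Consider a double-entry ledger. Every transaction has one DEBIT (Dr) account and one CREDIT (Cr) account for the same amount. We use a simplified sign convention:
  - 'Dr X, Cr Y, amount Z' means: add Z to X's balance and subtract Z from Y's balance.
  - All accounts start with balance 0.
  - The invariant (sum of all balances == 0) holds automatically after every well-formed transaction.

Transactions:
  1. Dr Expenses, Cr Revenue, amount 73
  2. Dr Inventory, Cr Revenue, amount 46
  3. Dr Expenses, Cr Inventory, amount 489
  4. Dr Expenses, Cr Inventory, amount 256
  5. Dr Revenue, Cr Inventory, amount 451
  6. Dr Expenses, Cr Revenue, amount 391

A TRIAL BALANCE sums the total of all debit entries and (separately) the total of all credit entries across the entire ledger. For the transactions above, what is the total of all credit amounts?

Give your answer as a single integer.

Answer: 1706

Derivation:
Txn 1: credit+=73
Txn 2: credit+=46
Txn 3: credit+=489
Txn 4: credit+=256
Txn 5: credit+=451
Txn 6: credit+=391
Total credits = 1706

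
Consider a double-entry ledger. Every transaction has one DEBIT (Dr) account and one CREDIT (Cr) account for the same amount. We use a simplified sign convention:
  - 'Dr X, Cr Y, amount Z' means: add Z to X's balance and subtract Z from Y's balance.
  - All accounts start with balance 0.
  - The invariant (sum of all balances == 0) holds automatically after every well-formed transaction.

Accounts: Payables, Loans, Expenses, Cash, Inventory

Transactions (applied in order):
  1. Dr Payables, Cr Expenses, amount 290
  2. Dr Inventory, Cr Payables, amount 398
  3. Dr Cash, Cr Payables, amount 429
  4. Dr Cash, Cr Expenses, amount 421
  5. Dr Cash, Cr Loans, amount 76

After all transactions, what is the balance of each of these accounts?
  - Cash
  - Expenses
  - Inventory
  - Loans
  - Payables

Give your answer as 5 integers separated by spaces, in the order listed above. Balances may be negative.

After txn 1 (Dr Payables, Cr Expenses, amount 290): Expenses=-290 Payables=290
After txn 2 (Dr Inventory, Cr Payables, amount 398): Expenses=-290 Inventory=398 Payables=-108
After txn 3 (Dr Cash, Cr Payables, amount 429): Cash=429 Expenses=-290 Inventory=398 Payables=-537
After txn 4 (Dr Cash, Cr Expenses, amount 421): Cash=850 Expenses=-711 Inventory=398 Payables=-537
After txn 5 (Dr Cash, Cr Loans, amount 76): Cash=926 Expenses=-711 Inventory=398 Loans=-76 Payables=-537

Answer: 926 -711 398 -76 -537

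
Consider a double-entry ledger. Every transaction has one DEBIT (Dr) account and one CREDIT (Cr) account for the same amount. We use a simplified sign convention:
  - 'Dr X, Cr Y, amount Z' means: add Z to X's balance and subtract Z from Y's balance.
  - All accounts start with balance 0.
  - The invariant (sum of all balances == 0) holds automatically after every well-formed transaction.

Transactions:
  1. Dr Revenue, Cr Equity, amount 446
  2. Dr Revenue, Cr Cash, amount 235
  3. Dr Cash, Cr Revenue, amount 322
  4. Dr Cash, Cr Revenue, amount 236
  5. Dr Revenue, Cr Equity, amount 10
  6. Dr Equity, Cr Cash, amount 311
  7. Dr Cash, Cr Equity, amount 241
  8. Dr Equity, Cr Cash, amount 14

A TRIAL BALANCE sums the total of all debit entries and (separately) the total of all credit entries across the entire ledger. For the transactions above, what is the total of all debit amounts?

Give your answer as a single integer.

Txn 1: debit+=446
Txn 2: debit+=235
Txn 3: debit+=322
Txn 4: debit+=236
Txn 5: debit+=10
Txn 6: debit+=311
Txn 7: debit+=241
Txn 8: debit+=14
Total debits = 1815

Answer: 1815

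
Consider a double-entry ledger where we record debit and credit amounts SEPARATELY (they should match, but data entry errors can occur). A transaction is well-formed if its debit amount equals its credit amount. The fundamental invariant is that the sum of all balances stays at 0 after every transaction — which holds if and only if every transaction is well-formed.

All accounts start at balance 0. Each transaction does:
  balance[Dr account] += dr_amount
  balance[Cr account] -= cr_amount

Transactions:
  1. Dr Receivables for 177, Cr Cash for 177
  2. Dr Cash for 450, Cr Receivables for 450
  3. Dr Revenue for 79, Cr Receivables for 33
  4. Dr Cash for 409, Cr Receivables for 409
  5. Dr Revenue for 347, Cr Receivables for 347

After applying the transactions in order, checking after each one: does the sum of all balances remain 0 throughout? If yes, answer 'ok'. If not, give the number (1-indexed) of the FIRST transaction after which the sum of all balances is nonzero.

Answer: 3

Derivation:
After txn 1: dr=177 cr=177 sum_balances=0
After txn 2: dr=450 cr=450 sum_balances=0
After txn 3: dr=79 cr=33 sum_balances=46
After txn 4: dr=409 cr=409 sum_balances=46
After txn 5: dr=347 cr=347 sum_balances=46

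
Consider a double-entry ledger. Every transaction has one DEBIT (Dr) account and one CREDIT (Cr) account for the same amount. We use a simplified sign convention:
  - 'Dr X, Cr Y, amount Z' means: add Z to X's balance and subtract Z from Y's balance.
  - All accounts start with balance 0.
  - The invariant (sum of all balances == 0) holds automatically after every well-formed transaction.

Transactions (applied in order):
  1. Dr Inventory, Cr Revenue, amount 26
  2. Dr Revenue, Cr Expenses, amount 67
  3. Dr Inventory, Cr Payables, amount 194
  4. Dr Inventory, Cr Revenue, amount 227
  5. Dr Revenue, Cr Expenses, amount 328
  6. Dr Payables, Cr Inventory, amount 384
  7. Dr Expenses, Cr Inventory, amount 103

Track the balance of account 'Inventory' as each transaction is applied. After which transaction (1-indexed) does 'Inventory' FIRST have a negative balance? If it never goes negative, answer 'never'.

After txn 1: Inventory=26
After txn 2: Inventory=26
After txn 3: Inventory=220
After txn 4: Inventory=447
After txn 5: Inventory=447
After txn 6: Inventory=63
After txn 7: Inventory=-40

Answer: 7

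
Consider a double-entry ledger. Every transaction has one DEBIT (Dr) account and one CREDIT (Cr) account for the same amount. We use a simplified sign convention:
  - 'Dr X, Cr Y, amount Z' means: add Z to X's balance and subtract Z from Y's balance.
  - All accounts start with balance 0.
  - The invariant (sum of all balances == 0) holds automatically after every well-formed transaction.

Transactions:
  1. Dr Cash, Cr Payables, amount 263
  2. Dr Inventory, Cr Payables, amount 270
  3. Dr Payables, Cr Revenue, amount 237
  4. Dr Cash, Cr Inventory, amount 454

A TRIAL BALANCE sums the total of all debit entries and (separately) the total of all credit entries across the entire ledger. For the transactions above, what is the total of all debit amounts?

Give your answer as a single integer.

Answer: 1224

Derivation:
Txn 1: debit+=263
Txn 2: debit+=270
Txn 3: debit+=237
Txn 4: debit+=454
Total debits = 1224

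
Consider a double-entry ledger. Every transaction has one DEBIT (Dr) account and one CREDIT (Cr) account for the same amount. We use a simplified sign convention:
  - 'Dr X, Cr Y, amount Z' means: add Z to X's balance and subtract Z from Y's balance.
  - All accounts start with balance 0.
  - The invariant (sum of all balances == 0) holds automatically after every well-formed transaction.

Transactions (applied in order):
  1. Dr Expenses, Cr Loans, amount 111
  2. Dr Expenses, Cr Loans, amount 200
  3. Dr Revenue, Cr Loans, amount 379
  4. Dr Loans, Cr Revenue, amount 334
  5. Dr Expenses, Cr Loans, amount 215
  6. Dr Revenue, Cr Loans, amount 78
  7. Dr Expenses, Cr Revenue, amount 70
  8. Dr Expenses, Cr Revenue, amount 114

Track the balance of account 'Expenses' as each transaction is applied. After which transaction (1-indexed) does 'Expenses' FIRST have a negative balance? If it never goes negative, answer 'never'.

Answer: never

Derivation:
After txn 1: Expenses=111
After txn 2: Expenses=311
After txn 3: Expenses=311
After txn 4: Expenses=311
After txn 5: Expenses=526
After txn 6: Expenses=526
After txn 7: Expenses=596
After txn 8: Expenses=710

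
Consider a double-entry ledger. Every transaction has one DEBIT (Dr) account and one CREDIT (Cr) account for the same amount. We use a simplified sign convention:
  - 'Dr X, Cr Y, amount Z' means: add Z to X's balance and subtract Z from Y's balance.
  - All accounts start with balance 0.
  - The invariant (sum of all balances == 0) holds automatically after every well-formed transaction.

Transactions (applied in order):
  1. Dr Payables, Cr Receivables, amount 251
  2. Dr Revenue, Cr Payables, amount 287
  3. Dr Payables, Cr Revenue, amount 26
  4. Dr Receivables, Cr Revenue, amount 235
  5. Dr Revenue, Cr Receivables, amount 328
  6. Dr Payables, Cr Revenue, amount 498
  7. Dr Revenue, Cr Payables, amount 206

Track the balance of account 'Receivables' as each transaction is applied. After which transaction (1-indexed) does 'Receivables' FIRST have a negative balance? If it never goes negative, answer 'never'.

After txn 1: Receivables=-251

Answer: 1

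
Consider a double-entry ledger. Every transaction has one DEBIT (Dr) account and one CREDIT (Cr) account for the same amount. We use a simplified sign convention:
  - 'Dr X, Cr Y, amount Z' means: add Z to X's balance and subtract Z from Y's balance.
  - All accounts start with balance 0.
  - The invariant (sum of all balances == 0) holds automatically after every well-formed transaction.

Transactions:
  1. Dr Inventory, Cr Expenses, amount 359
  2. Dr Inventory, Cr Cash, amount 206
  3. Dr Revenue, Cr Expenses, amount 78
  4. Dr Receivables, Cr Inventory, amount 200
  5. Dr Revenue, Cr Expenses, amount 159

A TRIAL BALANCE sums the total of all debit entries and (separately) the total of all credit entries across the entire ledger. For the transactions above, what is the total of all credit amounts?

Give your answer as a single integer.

Txn 1: credit+=359
Txn 2: credit+=206
Txn 3: credit+=78
Txn 4: credit+=200
Txn 5: credit+=159
Total credits = 1002

Answer: 1002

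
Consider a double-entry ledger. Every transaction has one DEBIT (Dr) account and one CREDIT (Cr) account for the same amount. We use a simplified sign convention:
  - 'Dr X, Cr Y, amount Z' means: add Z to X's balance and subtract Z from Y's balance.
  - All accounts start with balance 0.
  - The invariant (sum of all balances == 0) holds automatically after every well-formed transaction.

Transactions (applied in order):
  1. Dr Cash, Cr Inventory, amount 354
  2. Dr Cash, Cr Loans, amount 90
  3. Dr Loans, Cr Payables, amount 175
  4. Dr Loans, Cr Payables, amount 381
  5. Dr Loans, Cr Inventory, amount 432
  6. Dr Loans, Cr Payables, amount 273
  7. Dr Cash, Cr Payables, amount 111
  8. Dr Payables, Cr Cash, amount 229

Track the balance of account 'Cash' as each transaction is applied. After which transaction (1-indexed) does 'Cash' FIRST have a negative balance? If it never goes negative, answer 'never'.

Answer: never

Derivation:
After txn 1: Cash=354
After txn 2: Cash=444
After txn 3: Cash=444
After txn 4: Cash=444
After txn 5: Cash=444
After txn 6: Cash=444
After txn 7: Cash=555
After txn 8: Cash=326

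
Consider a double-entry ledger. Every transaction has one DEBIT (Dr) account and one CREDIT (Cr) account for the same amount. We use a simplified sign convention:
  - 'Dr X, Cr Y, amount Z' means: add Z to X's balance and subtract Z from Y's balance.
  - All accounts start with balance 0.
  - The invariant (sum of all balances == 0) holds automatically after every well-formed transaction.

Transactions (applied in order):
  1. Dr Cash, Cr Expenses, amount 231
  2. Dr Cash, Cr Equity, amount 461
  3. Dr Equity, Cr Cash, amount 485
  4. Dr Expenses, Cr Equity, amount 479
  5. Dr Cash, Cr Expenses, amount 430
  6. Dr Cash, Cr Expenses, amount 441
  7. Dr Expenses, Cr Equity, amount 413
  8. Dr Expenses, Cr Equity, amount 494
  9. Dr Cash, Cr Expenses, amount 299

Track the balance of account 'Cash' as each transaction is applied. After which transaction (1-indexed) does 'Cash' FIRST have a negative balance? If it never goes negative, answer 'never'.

After txn 1: Cash=231
After txn 2: Cash=692
After txn 3: Cash=207
After txn 4: Cash=207
After txn 5: Cash=637
After txn 6: Cash=1078
After txn 7: Cash=1078
After txn 8: Cash=1078
After txn 9: Cash=1377

Answer: never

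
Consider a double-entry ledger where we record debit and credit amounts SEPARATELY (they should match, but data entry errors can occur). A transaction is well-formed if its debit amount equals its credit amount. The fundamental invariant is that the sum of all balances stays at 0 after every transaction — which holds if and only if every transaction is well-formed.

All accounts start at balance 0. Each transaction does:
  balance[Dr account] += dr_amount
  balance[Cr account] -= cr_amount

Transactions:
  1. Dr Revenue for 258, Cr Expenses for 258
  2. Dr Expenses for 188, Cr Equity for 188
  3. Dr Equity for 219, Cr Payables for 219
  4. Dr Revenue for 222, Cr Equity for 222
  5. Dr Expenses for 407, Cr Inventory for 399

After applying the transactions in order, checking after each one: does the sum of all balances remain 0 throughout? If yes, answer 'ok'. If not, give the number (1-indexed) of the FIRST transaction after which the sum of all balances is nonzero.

After txn 1: dr=258 cr=258 sum_balances=0
After txn 2: dr=188 cr=188 sum_balances=0
After txn 3: dr=219 cr=219 sum_balances=0
After txn 4: dr=222 cr=222 sum_balances=0
After txn 5: dr=407 cr=399 sum_balances=8

Answer: 5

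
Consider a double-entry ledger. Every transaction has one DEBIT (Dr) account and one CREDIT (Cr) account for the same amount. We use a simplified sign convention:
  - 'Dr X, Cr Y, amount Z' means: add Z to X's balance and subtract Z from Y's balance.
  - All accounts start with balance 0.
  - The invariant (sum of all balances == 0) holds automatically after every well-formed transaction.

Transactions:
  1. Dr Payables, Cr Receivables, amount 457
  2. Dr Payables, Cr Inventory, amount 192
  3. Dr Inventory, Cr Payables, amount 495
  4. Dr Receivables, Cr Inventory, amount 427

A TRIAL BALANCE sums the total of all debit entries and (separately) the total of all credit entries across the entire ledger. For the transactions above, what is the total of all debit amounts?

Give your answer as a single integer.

Txn 1: debit+=457
Txn 2: debit+=192
Txn 3: debit+=495
Txn 4: debit+=427
Total debits = 1571

Answer: 1571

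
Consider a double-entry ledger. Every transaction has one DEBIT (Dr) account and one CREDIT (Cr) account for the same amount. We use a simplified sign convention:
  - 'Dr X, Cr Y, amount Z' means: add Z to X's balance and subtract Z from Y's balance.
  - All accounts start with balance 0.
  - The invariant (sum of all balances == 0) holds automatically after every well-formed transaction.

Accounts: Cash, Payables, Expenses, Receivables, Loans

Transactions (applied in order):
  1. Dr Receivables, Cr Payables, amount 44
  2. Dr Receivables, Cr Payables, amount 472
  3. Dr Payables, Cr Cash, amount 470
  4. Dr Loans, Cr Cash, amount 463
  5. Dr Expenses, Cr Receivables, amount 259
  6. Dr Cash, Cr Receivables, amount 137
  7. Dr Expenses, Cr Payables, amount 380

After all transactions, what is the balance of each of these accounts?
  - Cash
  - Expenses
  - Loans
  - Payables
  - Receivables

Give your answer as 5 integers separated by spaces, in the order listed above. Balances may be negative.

After txn 1 (Dr Receivables, Cr Payables, amount 44): Payables=-44 Receivables=44
After txn 2 (Dr Receivables, Cr Payables, amount 472): Payables=-516 Receivables=516
After txn 3 (Dr Payables, Cr Cash, amount 470): Cash=-470 Payables=-46 Receivables=516
After txn 4 (Dr Loans, Cr Cash, amount 463): Cash=-933 Loans=463 Payables=-46 Receivables=516
After txn 5 (Dr Expenses, Cr Receivables, amount 259): Cash=-933 Expenses=259 Loans=463 Payables=-46 Receivables=257
After txn 6 (Dr Cash, Cr Receivables, amount 137): Cash=-796 Expenses=259 Loans=463 Payables=-46 Receivables=120
After txn 7 (Dr Expenses, Cr Payables, amount 380): Cash=-796 Expenses=639 Loans=463 Payables=-426 Receivables=120

Answer: -796 639 463 -426 120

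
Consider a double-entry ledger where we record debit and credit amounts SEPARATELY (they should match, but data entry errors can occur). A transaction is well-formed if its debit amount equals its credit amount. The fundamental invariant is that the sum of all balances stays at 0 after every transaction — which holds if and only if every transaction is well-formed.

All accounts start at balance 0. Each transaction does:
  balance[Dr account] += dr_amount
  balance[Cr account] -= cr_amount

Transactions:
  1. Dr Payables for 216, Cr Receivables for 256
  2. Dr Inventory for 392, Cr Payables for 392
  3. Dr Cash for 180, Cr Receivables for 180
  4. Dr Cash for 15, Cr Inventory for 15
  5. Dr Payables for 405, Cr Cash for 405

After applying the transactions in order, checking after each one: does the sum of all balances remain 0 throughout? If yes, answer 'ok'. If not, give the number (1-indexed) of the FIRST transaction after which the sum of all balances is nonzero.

Answer: 1

Derivation:
After txn 1: dr=216 cr=256 sum_balances=-40
After txn 2: dr=392 cr=392 sum_balances=-40
After txn 3: dr=180 cr=180 sum_balances=-40
After txn 4: dr=15 cr=15 sum_balances=-40
After txn 5: dr=405 cr=405 sum_balances=-40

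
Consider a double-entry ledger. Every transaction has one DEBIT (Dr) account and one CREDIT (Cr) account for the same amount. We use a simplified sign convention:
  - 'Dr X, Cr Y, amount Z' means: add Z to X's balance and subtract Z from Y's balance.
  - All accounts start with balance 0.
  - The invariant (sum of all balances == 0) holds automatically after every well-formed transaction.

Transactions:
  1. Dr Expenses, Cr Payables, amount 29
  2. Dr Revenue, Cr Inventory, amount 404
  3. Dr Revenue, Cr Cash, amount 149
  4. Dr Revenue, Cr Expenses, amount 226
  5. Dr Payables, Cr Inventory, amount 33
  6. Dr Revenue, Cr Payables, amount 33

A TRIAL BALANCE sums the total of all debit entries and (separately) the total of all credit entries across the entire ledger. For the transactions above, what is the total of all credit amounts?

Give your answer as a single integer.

Txn 1: credit+=29
Txn 2: credit+=404
Txn 3: credit+=149
Txn 4: credit+=226
Txn 5: credit+=33
Txn 6: credit+=33
Total credits = 874

Answer: 874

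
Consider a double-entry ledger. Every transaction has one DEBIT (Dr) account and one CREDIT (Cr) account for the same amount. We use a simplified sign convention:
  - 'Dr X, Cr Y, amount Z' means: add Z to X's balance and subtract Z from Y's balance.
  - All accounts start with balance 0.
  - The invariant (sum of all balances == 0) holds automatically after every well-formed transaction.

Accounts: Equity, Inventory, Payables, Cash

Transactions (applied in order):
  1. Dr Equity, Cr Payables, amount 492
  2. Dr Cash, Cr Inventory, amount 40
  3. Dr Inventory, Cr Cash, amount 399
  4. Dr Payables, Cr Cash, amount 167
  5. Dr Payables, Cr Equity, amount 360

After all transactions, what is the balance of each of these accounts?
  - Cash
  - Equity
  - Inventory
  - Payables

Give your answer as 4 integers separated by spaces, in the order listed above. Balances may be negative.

Answer: -526 132 359 35

Derivation:
After txn 1 (Dr Equity, Cr Payables, amount 492): Equity=492 Payables=-492
After txn 2 (Dr Cash, Cr Inventory, amount 40): Cash=40 Equity=492 Inventory=-40 Payables=-492
After txn 3 (Dr Inventory, Cr Cash, amount 399): Cash=-359 Equity=492 Inventory=359 Payables=-492
After txn 4 (Dr Payables, Cr Cash, amount 167): Cash=-526 Equity=492 Inventory=359 Payables=-325
After txn 5 (Dr Payables, Cr Equity, amount 360): Cash=-526 Equity=132 Inventory=359 Payables=35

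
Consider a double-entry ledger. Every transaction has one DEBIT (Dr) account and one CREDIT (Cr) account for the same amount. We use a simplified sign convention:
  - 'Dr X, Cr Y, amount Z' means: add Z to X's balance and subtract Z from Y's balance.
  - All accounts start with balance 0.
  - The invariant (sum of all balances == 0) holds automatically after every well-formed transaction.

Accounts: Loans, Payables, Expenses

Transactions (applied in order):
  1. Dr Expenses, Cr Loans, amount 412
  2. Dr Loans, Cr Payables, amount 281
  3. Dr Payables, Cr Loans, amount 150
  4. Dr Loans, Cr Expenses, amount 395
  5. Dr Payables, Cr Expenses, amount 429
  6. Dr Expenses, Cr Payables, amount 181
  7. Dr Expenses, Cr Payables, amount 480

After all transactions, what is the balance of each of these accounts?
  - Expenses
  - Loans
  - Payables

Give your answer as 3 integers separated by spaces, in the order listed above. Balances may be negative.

After txn 1 (Dr Expenses, Cr Loans, amount 412): Expenses=412 Loans=-412
After txn 2 (Dr Loans, Cr Payables, amount 281): Expenses=412 Loans=-131 Payables=-281
After txn 3 (Dr Payables, Cr Loans, amount 150): Expenses=412 Loans=-281 Payables=-131
After txn 4 (Dr Loans, Cr Expenses, amount 395): Expenses=17 Loans=114 Payables=-131
After txn 5 (Dr Payables, Cr Expenses, amount 429): Expenses=-412 Loans=114 Payables=298
After txn 6 (Dr Expenses, Cr Payables, amount 181): Expenses=-231 Loans=114 Payables=117
After txn 7 (Dr Expenses, Cr Payables, amount 480): Expenses=249 Loans=114 Payables=-363

Answer: 249 114 -363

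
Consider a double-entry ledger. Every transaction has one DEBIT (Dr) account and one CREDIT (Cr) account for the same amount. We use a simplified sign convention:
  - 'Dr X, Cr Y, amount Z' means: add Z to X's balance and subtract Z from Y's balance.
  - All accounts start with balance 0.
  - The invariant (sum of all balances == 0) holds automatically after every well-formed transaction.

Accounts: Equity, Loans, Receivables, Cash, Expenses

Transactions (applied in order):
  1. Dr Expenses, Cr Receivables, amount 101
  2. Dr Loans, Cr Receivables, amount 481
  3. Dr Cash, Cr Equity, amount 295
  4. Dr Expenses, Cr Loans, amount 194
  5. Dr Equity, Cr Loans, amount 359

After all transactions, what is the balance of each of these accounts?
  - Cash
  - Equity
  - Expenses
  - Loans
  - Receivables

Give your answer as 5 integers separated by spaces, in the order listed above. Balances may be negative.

Answer: 295 64 295 -72 -582

Derivation:
After txn 1 (Dr Expenses, Cr Receivables, amount 101): Expenses=101 Receivables=-101
After txn 2 (Dr Loans, Cr Receivables, amount 481): Expenses=101 Loans=481 Receivables=-582
After txn 3 (Dr Cash, Cr Equity, amount 295): Cash=295 Equity=-295 Expenses=101 Loans=481 Receivables=-582
After txn 4 (Dr Expenses, Cr Loans, amount 194): Cash=295 Equity=-295 Expenses=295 Loans=287 Receivables=-582
After txn 5 (Dr Equity, Cr Loans, amount 359): Cash=295 Equity=64 Expenses=295 Loans=-72 Receivables=-582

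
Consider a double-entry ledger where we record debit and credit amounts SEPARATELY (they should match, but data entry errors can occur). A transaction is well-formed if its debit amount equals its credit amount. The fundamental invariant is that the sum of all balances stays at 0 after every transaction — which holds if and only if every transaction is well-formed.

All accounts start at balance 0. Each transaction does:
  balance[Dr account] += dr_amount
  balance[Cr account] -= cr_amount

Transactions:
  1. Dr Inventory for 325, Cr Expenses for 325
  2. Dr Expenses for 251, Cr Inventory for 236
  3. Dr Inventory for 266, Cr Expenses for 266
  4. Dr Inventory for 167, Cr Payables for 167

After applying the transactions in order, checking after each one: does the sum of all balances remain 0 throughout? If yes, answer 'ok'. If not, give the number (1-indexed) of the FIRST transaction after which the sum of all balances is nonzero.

Answer: 2

Derivation:
After txn 1: dr=325 cr=325 sum_balances=0
After txn 2: dr=251 cr=236 sum_balances=15
After txn 3: dr=266 cr=266 sum_balances=15
After txn 4: dr=167 cr=167 sum_balances=15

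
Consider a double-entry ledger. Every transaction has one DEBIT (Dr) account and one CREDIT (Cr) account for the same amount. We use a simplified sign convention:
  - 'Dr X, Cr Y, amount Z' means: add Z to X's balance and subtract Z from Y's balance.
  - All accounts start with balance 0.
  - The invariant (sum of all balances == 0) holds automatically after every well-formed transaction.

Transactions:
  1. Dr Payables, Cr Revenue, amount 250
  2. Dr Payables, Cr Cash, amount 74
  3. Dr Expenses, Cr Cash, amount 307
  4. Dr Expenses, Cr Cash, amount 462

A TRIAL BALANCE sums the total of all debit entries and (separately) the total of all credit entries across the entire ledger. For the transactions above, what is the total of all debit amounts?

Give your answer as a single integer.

Answer: 1093

Derivation:
Txn 1: debit+=250
Txn 2: debit+=74
Txn 3: debit+=307
Txn 4: debit+=462
Total debits = 1093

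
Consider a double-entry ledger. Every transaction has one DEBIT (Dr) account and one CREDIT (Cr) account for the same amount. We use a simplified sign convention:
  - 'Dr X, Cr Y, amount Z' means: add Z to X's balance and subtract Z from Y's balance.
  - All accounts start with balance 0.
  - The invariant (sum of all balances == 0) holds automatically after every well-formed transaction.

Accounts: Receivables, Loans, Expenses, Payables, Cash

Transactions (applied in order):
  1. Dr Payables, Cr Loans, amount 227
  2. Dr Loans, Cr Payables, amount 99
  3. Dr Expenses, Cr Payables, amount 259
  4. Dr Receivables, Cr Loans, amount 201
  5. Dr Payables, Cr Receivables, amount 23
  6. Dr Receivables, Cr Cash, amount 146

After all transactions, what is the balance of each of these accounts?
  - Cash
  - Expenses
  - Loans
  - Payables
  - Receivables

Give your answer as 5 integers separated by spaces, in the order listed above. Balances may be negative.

After txn 1 (Dr Payables, Cr Loans, amount 227): Loans=-227 Payables=227
After txn 2 (Dr Loans, Cr Payables, amount 99): Loans=-128 Payables=128
After txn 3 (Dr Expenses, Cr Payables, amount 259): Expenses=259 Loans=-128 Payables=-131
After txn 4 (Dr Receivables, Cr Loans, amount 201): Expenses=259 Loans=-329 Payables=-131 Receivables=201
After txn 5 (Dr Payables, Cr Receivables, amount 23): Expenses=259 Loans=-329 Payables=-108 Receivables=178
After txn 6 (Dr Receivables, Cr Cash, amount 146): Cash=-146 Expenses=259 Loans=-329 Payables=-108 Receivables=324

Answer: -146 259 -329 -108 324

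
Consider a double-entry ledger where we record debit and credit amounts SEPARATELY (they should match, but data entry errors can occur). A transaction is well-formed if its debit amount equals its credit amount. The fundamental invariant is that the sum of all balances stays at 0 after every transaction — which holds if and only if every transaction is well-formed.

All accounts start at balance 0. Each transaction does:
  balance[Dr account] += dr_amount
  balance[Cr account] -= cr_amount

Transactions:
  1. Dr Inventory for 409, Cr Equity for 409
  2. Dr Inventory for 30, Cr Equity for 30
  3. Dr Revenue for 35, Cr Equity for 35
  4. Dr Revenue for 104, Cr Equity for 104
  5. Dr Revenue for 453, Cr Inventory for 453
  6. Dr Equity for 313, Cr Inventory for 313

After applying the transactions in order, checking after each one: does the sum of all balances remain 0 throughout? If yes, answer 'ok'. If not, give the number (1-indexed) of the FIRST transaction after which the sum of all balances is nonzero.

After txn 1: dr=409 cr=409 sum_balances=0
After txn 2: dr=30 cr=30 sum_balances=0
After txn 3: dr=35 cr=35 sum_balances=0
After txn 4: dr=104 cr=104 sum_balances=0
After txn 5: dr=453 cr=453 sum_balances=0
After txn 6: dr=313 cr=313 sum_balances=0

Answer: ok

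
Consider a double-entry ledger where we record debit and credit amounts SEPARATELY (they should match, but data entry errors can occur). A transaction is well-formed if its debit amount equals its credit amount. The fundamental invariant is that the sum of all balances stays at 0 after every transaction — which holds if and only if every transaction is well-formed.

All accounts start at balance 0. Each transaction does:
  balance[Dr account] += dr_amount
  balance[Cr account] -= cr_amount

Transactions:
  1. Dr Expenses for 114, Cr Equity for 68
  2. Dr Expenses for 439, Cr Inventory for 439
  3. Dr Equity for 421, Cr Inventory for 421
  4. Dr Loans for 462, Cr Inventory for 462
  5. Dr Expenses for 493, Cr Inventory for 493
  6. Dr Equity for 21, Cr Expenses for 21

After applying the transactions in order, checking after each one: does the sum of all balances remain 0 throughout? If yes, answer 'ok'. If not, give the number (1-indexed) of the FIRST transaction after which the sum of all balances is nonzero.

After txn 1: dr=114 cr=68 sum_balances=46
After txn 2: dr=439 cr=439 sum_balances=46
After txn 3: dr=421 cr=421 sum_balances=46
After txn 4: dr=462 cr=462 sum_balances=46
After txn 5: dr=493 cr=493 sum_balances=46
After txn 6: dr=21 cr=21 sum_balances=46

Answer: 1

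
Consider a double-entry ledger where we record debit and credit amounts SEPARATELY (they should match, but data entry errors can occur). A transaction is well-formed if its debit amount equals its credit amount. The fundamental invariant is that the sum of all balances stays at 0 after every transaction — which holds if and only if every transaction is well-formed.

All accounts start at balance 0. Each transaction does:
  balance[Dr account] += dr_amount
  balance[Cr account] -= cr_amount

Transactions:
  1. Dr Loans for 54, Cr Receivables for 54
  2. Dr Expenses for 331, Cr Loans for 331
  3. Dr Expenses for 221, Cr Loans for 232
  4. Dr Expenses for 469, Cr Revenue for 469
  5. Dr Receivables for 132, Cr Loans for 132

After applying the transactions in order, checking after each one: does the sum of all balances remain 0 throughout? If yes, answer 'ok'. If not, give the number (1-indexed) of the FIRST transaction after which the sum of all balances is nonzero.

After txn 1: dr=54 cr=54 sum_balances=0
After txn 2: dr=331 cr=331 sum_balances=0
After txn 3: dr=221 cr=232 sum_balances=-11
After txn 4: dr=469 cr=469 sum_balances=-11
After txn 5: dr=132 cr=132 sum_balances=-11

Answer: 3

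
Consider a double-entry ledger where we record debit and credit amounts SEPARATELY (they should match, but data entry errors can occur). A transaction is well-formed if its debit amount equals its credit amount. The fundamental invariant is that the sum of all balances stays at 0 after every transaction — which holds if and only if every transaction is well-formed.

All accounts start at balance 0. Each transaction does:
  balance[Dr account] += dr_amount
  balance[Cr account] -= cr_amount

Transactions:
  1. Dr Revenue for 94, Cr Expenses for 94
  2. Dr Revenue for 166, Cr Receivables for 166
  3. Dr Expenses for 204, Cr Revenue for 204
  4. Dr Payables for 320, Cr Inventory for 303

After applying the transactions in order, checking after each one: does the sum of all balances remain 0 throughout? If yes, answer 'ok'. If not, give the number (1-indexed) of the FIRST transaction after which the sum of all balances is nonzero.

After txn 1: dr=94 cr=94 sum_balances=0
After txn 2: dr=166 cr=166 sum_balances=0
After txn 3: dr=204 cr=204 sum_balances=0
After txn 4: dr=320 cr=303 sum_balances=17

Answer: 4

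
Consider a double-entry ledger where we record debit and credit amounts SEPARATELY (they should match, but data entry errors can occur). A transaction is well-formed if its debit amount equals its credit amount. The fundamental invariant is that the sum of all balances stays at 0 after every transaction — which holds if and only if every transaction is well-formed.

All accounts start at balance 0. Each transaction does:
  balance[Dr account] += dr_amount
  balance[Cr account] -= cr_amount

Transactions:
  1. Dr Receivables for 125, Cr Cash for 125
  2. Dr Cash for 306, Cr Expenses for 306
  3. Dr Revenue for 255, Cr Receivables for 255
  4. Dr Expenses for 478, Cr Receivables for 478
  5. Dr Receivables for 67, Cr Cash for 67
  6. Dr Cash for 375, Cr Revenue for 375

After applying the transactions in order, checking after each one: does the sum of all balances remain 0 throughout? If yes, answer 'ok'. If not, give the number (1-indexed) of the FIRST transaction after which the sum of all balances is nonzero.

After txn 1: dr=125 cr=125 sum_balances=0
After txn 2: dr=306 cr=306 sum_balances=0
After txn 3: dr=255 cr=255 sum_balances=0
After txn 4: dr=478 cr=478 sum_balances=0
After txn 5: dr=67 cr=67 sum_balances=0
After txn 6: dr=375 cr=375 sum_balances=0

Answer: ok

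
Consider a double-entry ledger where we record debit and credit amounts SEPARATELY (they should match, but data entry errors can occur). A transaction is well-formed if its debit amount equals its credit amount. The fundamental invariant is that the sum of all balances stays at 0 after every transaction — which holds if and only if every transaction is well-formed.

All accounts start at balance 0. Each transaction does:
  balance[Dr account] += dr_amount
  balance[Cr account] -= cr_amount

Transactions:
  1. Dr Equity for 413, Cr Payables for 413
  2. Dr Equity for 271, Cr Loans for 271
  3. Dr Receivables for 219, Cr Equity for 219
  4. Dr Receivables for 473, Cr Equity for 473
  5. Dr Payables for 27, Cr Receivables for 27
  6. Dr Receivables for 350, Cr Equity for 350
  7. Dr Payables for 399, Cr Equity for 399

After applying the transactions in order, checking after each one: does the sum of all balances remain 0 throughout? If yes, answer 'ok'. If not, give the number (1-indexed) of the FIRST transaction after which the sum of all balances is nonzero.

Answer: ok

Derivation:
After txn 1: dr=413 cr=413 sum_balances=0
After txn 2: dr=271 cr=271 sum_balances=0
After txn 3: dr=219 cr=219 sum_balances=0
After txn 4: dr=473 cr=473 sum_balances=0
After txn 5: dr=27 cr=27 sum_balances=0
After txn 6: dr=350 cr=350 sum_balances=0
After txn 7: dr=399 cr=399 sum_balances=0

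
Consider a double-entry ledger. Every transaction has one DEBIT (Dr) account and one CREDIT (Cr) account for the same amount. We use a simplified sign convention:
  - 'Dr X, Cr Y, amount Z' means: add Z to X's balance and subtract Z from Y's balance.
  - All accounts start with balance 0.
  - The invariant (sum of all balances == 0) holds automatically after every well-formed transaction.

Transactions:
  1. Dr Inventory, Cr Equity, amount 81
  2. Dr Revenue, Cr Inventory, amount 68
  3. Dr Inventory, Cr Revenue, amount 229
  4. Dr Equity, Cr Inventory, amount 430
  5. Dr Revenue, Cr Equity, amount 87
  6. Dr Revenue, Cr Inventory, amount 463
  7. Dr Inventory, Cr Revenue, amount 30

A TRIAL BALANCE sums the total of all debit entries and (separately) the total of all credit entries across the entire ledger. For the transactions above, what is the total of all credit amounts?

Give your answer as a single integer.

Answer: 1388

Derivation:
Txn 1: credit+=81
Txn 2: credit+=68
Txn 3: credit+=229
Txn 4: credit+=430
Txn 5: credit+=87
Txn 6: credit+=463
Txn 7: credit+=30
Total credits = 1388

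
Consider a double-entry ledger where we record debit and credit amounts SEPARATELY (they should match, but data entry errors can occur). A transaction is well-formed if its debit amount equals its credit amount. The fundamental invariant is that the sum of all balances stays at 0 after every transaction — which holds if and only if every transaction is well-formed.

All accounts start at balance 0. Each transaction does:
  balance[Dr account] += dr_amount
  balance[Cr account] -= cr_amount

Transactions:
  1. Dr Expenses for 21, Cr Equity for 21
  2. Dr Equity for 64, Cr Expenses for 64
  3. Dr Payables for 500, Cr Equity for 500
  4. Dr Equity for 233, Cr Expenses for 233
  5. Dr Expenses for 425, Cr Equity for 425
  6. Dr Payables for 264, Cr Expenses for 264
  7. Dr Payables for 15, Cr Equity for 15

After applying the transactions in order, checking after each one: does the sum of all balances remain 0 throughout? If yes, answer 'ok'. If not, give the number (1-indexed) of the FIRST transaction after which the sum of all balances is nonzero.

After txn 1: dr=21 cr=21 sum_balances=0
After txn 2: dr=64 cr=64 sum_balances=0
After txn 3: dr=500 cr=500 sum_balances=0
After txn 4: dr=233 cr=233 sum_balances=0
After txn 5: dr=425 cr=425 sum_balances=0
After txn 6: dr=264 cr=264 sum_balances=0
After txn 7: dr=15 cr=15 sum_balances=0

Answer: ok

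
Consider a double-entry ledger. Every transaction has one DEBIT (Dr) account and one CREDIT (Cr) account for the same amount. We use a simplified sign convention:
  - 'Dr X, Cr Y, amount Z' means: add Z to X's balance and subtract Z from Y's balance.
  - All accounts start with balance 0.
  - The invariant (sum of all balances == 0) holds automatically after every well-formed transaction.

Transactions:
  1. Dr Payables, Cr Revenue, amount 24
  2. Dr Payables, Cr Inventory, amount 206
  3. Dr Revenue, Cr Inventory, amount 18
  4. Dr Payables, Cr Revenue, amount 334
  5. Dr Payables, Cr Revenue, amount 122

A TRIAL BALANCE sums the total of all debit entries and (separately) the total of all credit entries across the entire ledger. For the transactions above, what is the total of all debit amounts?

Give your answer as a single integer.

Answer: 704

Derivation:
Txn 1: debit+=24
Txn 2: debit+=206
Txn 3: debit+=18
Txn 4: debit+=334
Txn 5: debit+=122
Total debits = 704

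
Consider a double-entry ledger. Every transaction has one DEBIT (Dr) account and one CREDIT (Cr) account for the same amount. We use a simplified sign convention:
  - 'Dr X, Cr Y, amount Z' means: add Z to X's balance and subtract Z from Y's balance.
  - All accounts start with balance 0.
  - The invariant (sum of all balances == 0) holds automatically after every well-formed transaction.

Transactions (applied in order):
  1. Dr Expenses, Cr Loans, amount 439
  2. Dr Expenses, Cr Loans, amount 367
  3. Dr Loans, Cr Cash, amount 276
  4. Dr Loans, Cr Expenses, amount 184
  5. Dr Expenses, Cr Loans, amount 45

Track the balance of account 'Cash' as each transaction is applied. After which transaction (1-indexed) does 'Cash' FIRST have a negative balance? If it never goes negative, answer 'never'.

Answer: 3

Derivation:
After txn 1: Cash=0
After txn 2: Cash=0
After txn 3: Cash=-276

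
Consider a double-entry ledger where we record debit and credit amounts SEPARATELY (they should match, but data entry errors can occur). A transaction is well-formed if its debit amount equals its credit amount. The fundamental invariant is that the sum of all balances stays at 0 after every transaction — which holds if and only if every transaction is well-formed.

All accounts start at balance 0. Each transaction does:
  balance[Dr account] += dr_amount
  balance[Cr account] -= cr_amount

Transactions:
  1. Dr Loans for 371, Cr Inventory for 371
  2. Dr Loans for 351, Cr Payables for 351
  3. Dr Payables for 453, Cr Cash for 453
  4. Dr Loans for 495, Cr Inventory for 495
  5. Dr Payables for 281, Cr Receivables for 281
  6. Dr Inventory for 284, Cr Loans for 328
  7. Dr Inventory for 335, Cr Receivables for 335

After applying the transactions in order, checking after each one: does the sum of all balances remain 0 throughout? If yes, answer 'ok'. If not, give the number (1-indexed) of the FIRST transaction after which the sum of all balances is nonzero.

Answer: 6

Derivation:
After txn 1: dr=371 cr=371 sum_balances=0
After txn 2: dr=351 cr=351 sum_balances=0
After txn 3: dr=453 cr=453 sum_balances=0
After txn 4: dr=495 cr=495 sum_balances=0
After txn 5: dr=281 cr=281 sum_balances=0
After txn 6: dr=284 cr=328 sum_balances=-44
After txn 7: dr=335 cr=335 sum_balances=-44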